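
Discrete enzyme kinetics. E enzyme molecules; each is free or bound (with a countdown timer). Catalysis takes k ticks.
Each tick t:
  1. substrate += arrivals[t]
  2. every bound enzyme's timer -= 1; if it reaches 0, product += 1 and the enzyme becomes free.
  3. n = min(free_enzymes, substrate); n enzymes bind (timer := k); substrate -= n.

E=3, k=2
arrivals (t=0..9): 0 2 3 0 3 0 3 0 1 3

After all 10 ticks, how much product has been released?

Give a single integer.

t=0: arr=0 -> substrate=0 bound=0 product=0
t=1: arr=2 -> substrate=0 bound=2 product=0
t=2: arr=3 -> substrate=2 bound=3 product=0
t=3: arr=0 -> substrate=0 bound=3 product=2
t=4: arr=3 -> substrate=2 bound=3 product=3
t=5: arr=0 -> substrate=0 bound=3 product=5
t=6: arr=3 -> substrate=2 bound=3 product=6
t=7: arr=0 -> substrate=0 bound=3 product=8
t=8: arr=1 -> substrate=0 bound=3 product=9
t=9: arr=3 -> substrate=1 bound=3 product=11

Answer: 11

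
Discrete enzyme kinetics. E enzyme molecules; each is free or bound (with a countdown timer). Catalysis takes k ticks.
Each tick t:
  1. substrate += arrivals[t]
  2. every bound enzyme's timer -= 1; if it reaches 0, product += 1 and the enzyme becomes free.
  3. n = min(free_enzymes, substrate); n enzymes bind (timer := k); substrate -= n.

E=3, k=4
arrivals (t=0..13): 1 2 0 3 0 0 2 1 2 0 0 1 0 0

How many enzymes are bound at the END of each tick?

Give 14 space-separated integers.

Answer: 1 3 3 3 3 3 3 3 3 3 3 3 3 3

Derivation:
t=0: arr=1 -> substrate=0 bound=1 product=0
t=1: arr=2 -> substrate=0 bound=3 product=0
t=2: arr=0 -> substrate=0 bound=3 product=0
t=3: arr=3 -> substrate=3 bound=3 product=0
t=4: arr=0 -> substrate=2 bound=3 product=1
t=5: arr=0 -> substrate=0 bound=3 product=3
t=6: arr=2 -> substrate=2 bound=3 product=3
t=7: arr=1 -> substrate=3 bound=3 product=3
t=8: arr=2 -> substrate=4 bound=3 product=4
t=9: arr=0 -> substrate=2 bound=3 product=6
t=10: arr=0 -> substrate=2 bound=3 product=6
t=11: arr=1 -> substrate=3 bound=3 product=6
t=12: arr=0 -> substrate=2 bound=3 product=7
t=13: arr=0 -> substrate=0 bound=3 product=9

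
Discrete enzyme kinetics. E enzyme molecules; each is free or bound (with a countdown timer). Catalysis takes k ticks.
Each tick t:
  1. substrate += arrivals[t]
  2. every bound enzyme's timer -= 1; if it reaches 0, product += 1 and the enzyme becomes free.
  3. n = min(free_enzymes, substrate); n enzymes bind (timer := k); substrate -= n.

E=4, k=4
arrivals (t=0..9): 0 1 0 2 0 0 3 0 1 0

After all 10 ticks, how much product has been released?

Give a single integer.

Answer: 3

Derivation:
t=0: arr=0 -> substrate=0 bound=0 product=0
t=1: arr=1 -> substrate=0 bound=1 product=0
t=2: arr=0 -> substrate=0 bound=1 product=0
t=3: arr=2 -> substrate=0 bound=3 product=0
t=4: arr=0 -> substrate=0 bound=3 product=0
t=5: arr=0 -> substrate=0 bound=2 product=1
t=6: arr=3 -> substrate=1 bound=4 product=1
t=7: arr=0 -> substrate=0 bound=3 product=3
t=8: arr=1 -> substrate=0 bound=4 product=3
t=9: arr=0 -> substrate=0 bound=4 product=3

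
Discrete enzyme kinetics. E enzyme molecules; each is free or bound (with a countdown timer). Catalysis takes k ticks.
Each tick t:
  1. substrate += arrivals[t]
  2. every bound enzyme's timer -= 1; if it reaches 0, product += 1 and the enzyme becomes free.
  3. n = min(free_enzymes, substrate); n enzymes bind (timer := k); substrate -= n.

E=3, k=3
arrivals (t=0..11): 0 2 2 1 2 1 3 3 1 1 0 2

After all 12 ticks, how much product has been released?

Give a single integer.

t=0: arr=0 -> substrate=0 bound=0 product=0
t=1: arr=2 -> substrate=0 bound=2 product=0
t=2: arr=2 -> substrate=1 bound=3 product=0
t=3: arr=1 -> substrate=2 bound=3 product=0
t=4: arr=2 -> substrate=2 bound=3 product=2
t=5: arr=1 -> substrate=2 bound=3 product=3
t=6: arr=3 -> substrate=5 bound=3 product=3
t=7: arr=3 -> substrate=6 bound=3 product=5
t=8: arr=1 -> substrate=6 bound=3 product=6
t=9: arr=1 -> substrate=7 bound=3 product=6
t=10: arr=0 -> substrate=5 bound=3 product=8
t=11: arr=2 -> substrate=6 bound=3 product=9

Answer: 9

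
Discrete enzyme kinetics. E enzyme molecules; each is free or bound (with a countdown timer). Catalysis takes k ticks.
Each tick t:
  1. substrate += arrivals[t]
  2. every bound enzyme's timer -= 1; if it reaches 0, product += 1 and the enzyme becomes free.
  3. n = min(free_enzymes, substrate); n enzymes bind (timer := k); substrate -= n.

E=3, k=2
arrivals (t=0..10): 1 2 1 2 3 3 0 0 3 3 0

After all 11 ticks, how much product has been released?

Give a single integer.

Answer: 13

Derivation:
t=0: arr=1 -> substrate=0 bound=1 product=0
t=1: arr=2 -> substrate=0 bound=3 product=0
t=2: arr=1 -> substrate=0 bound=3 product=1
t=3: arr=2 -> substrate=0 bound=3 product=3
t=4: arr=3 -> substrate=2 bound=3 product=4
t=5: arr=3 -> substrate=3 bound=3 product=6
t=6: arr=0 -> substrate=2 bound=3 product=7
t=7: arr=0 -> substrate=0 bound=3 product=9
t=8: arr=3 -> substrate=2 bound=3 product=10
t=9: arr=3 -> substrate=3 bound=3 product=12
t=10: arr=0 -> substrate=2 bound=3 product=13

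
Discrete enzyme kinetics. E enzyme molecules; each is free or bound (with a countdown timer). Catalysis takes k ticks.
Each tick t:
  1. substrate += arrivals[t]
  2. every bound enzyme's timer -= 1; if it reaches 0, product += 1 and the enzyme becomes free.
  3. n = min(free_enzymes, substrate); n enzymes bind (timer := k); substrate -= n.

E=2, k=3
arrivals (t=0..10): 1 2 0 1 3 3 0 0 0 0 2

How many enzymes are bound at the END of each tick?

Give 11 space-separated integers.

Answer: 1 2 2 2 2 2 2 2 2 2 2

Derivation:
t=0: arr=1 -> substrate=0 bound=1 product=0
t=1: arr=2 -> substrate=1 bound=2 product=0
t=2: arr=0 -> substrate=1 bound=2 product=0
t=3: arr=1 -> substrate=1 bound=2 product=1
t=4: arr=3 -> substrate=3 bound=2 product=2
t=5: arr=3 -> substrate=6 bound=2 product=2
t=6: arr=0 -> substrate=5 bound=2 product=3
t=7: arr=0 -> substrate=4 bound=2 product=4
t=8: arr=0 -> substrate=4 bound=2 product=4
t=9: arr=0 -> substrate=3 bound=2 product=5
t=10: arr=2 -> substrate=4 bound=2 product=6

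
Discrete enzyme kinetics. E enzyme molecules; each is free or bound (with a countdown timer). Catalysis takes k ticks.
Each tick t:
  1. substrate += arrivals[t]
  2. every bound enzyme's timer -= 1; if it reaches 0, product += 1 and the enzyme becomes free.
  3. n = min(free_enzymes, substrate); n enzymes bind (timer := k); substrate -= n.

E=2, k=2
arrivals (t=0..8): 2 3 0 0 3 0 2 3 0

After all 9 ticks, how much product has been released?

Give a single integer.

Answer: 8

Derivation:
t=0: arr=2 -> substrate=0 bound=2 product=0
t=1: arr=3 -> substrate=3 bound=2 product=0
t=2: arr=0 -> substrate=1 bound=2 product=2
t=3: arr=0 -> substrate=1 bound=2 product=2
t=4: arr=3 -> substrate=2 bound=2 product=4
t=5: arr=0 -> substrate=2 bound=2 product=4
t=6: arr=2 -> substrate=2 bound=2 product=6
t=7: arr=3 -> substrate=5 bound=2 product=6
t=8: arr=0 -> substrate=3 bound=2 product=8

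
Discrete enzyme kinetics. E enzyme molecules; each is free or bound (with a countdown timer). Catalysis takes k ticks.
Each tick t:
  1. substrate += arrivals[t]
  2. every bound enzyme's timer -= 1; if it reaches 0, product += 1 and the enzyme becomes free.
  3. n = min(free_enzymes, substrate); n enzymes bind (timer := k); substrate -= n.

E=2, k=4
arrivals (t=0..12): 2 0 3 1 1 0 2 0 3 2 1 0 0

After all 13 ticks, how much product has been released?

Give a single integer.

t=0: arr=2 -> substrate=0 bound=2 product=0
t=1: arr=0 -> substrate=0 bound=2 product=0
t=2: arr=3 -> substrate=3 bound=2 product=0
t=3: arr=1 -> substrate=4 bound=2 product=0
t=4: arr=1 -> substrate=3 bound=2 product=2
t=5: arr=0 -> substrate=3 bound=2 product=2
t=6: arr=2 -> substrate=5 bound=2 product=2
t=7: arr=0 -> substrate=5 bound=2 product=2
t=8: arr=3 -> substrate=6 bound=2 product=4
t=9: arr=2 -> substrate=8 bound=2 product=4
t=10: arr=1 -> substrate=9 bound=2 product=4
t=11: arr=0 -> substrate=9 bound=2 product=4
t=12: arr=0 -> substrate=7 bound=2 product=6

Answer: 6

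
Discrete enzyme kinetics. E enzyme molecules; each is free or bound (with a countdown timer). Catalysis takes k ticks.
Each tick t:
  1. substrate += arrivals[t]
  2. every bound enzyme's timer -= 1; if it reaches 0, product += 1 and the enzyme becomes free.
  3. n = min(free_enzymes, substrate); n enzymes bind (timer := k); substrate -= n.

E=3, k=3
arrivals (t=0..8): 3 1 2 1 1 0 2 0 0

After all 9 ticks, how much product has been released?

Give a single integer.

t=0: arr=3 -> substrate=0 bound=3 product=0
t=1: arr=1 -> substrate=1 bound=3 product=0
t=2: arr=2 -> substrate=3 bound=3 product=0
t=3: arr=1 -> substrate=1 bound=3 product=3
t=4: arr=1 -> substrate=2 bound=3 product=3
t=5: arr=0 -> substrate=2 bound=3 product=3
t=6: arr=2 -> substrate=1 bound=3 product=6
t=7: arr=0 -> substrate=1 bound=3 product=6
t=8: arr=0 -> substrate=1 bound=3 product=6

Answer: 6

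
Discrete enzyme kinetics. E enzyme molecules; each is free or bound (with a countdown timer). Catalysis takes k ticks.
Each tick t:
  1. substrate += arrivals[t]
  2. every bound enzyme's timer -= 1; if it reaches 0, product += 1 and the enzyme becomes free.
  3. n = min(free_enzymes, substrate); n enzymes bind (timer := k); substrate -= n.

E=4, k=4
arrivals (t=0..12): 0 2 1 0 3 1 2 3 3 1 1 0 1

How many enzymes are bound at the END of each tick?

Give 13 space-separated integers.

t=0: arr=0 -> substrate=0 bound=0 product=0
t=1: arr=2 -> substrate=0 bound=2 product=0
t=2: arr=1 -> substrate=0 bound=3 product=0
t=3: arr=0 -> substrate=0 bound=3 product=0
t=4: arr=3 -> substrate=2 bound=4 product=0
t=5: arr=1 -> substrate=1 bound=4 product=2
t=6: arr=2 -> substrate=2 bound=4 product=3
t=7: arr=3 -> substrate=5 bound=4 product=3
t=8: arr=3 -> substrate=7 bound=4 product=4
t=9: arr=1 -> substrate=6 bound=4 product=6
t=10: arr=1 -> substrate=6 bound=4 product=7
t=11: arr=0 -> substrate=6 bound=4 product=7
t=12: arr=1 -> substrate=6 bound=4 product=8

Answer: 0 2 3 3 4 4 4 4 4 4 4 4 4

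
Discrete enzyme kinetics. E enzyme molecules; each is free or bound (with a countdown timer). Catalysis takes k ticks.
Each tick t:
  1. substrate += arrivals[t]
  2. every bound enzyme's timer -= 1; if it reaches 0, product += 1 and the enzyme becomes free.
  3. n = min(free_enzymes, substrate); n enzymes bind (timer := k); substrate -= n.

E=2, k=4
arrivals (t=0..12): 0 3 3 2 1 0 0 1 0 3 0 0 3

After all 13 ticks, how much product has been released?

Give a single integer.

t=0: arr=0 -> substrate=0 bound=0 product=0
t=1: arr=3 -> substrate=1 bound=2 product=0
t=2: arr=3 -> substrate=4 bound=2 product=0
t=3: arr=2 -> substrate=6 bound=2 product=0
t=4: arr=1 -> substrate=7 bound=2 product=0
t=5: arr=0 -> substrate=5 bound=2 product=2
t=6: arr=0 -> substrate=5 bound=2 product=2
t=7: arr=1 -> substrate=6 bound=2 product=2
t=8: arr=0 -> substrate=6 bound=2 product=2
t=9: arr=3 -> substrate=7 bound=2 product=4
t=10: arr=0 -> substrate=7 bound=2 product=4
t=11: arr=0 -> substrate=7 bound=2 product=4
t=12: arr=3 -> substrate=10 bound=2 product=4

Answer: 4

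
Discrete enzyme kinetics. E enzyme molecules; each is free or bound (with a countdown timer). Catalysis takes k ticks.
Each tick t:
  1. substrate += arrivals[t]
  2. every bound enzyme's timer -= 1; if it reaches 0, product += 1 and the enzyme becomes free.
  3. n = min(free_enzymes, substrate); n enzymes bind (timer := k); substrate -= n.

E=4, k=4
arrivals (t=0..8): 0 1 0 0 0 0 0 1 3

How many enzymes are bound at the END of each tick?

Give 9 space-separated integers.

Answer: 0 1 1 1 1 0 0 1 4

Derivation:
t=0: arr=0 -> substrate=0 bound=0 product=0
t=1: arr=1 -> substrate=0 bound=1 product=0
t=2: arr=0 -> substrate=0 bound=1 product=0
t=3: arr=0 -> substrate=0 bound=1 product=0
t=4: arr=0 -> substrate=0 bound=1 product=0
t=5: arr=0 -> substrate=0 bound=0 product=1
t=6: arr=0 -> substrate=0 bound=0 product=1
t=7: arr=1 -> substrate=0 bound=1 product=1
t=8: arr=3 -> substrate=0 bound=4 product=1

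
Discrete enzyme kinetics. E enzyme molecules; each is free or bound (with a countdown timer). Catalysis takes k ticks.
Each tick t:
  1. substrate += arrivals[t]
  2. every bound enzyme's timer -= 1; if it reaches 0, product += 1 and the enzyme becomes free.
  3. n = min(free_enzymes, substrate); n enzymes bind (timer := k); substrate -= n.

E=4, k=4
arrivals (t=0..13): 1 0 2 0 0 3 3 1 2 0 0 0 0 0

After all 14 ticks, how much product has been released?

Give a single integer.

Answer: 9

Derivation:
t=0: arr=1 -> substrate=0 bound=1 product=0
t=1: arr=0 -> substrate=0 bound=1 product=0
t=2: arr=2 -> substrate=0 bound=3 product=0
t=3: arr=0 -> substrate=0 bound=3 product=0
t=4: arr=0 -> substrate=0 bound=2 product=1
t=5: arr=3 -> substrate=1 bound=4 product=1
t=6: arr=3 -> substrate=2 bound=4 product=3
t=7: arr=1 -> substrate=3 bound=4 product=3
t=8: arr=2 -> substrate=5 bound=4 product=3
t=9: arr=0 -> substrate=3 bound=4 product=5
t=10: arr=0 -> substrate=1 bound=4 product=7
t=11: arr=0 -> substrate=1 bound=4 product=7
t=12: arr=0 -> substrate=1 bound=4 product=7
t=13: arr=0 -> substrate=0 bound=3 product=9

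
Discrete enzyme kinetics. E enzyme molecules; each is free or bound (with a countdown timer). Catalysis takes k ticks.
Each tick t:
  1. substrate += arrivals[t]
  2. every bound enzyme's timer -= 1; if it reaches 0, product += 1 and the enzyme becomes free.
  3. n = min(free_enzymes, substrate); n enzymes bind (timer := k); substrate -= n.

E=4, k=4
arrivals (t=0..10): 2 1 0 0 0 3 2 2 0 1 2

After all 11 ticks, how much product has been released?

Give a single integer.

Answer: 7

Derivation:
t=0: arr=2 -> substrate=0 bound=2 product=0
t=1: arr=1 -> substrate=0 bound=3 product=0
t=2: arr=0 -> substrate=0 bound=3 product=0
t=3: arr=0 -> substrate=0 bound=3 product=0
t=4: arr=0 -> substrate=0 bound=1 product=2
t=5: arr=3 -> substrate=0 bound=3 product=3
t=6: arr=2 -> substrate=1 bound=4 product=3
t=7: arr=2 -> substrate=3 bound=4 product=3
t=8: arr=0 -> substrate=3 bound=4 product=3
t=9: arr=1 -> substrate=1 bound=4 product=6
t=10: arr=2 -> substrate=2 bound=4 product=7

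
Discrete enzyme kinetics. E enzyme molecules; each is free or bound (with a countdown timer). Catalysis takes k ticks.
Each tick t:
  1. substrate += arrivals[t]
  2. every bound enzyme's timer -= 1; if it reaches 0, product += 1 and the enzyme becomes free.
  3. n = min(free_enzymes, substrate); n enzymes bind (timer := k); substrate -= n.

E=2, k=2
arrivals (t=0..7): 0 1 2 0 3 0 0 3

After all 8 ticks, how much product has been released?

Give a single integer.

t=0: arr=0 -> substrate=0 bound=0 product=0
t=1: arr=1 -> substrate=0 bound=1 product=0
t=2: arr=2 -> substrate=1 bound=2 product=0
t=3: arr=0 -> substrate=0 bound=2 product=1
t=4: arr=3 -> substrate=2 bound=2 product=2
t=5: arr=0 -> substrate=1 bound=2 product=3
t=6: arr=0 -> substrate=0 bound=2 product=4
t=7: arr=3 -> substrate=2 bound=2 product=5

Answer: 5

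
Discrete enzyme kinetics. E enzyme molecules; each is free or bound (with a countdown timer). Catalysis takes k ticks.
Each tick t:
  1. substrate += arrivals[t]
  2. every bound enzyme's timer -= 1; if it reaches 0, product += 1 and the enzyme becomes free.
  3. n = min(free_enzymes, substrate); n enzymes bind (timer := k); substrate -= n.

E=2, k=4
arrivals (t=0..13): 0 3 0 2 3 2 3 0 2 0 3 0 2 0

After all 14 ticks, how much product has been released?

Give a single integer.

Answer: 6

Derivation:
t=0: arr=0 -> substrate=0 bound=0 product=0
t=1: arr=3 -> substrate=1 bound=2 product=0
t=2: arr=0 -> substrate=1 bound=2 product=0
t=3: arr=2 -> substrate=3 bound=2 product=0
t=4: arr=3 -> substrate=6 bound=2 product=0
t=5: arr=2 -> substrate=6 bound=2 product=2
t=6: arr=3 -> substrate=9 bound=2 product=2
t=7: arr=0 -> substrate=9 bound=2 product=2
t=8: arr=2 -> substrate=11 bound=2 product=2
t=9: arr=0 -> substrate=9 bound=2 product=4
t=10: arr=3 -> substrate=12 bound=2 product=4
t=11: arr=0 -> substrate=12 bound=2 product=4
t=12: arr=2 -> substrate=14 bound=2 product=4
t=13: arr=0 -> substrate=12 bound=2 product=6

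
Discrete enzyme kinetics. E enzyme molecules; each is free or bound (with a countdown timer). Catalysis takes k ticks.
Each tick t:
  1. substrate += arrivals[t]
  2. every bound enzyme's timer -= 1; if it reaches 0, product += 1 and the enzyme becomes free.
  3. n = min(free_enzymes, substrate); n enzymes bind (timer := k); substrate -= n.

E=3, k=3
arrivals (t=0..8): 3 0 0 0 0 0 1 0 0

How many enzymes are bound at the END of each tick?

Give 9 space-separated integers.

t=0: arr=3 -> substrate=0 bound=3 product=0
t=1: arr=0 -> substrate=0 bound=3 product=0
t=2: arr=0 -> substrate=0 bound=3 product=0
t=3: arr=0 -> substrate=0 bound=0 product=3
t=4: arr=0 -> substrate=0 bound=0 product=3
t=5: arr=0 -> substrate=0 bound=0 product=3
t=6: arr=1 -> substrate=0 bound=1 product=3
t=7: arr=0 -> substrate=0 bound=1 product=3
t=8: arr=0 -> substrate=0 bound=1 product=3

Answer: 3 3 3 0 0 0 1 1 1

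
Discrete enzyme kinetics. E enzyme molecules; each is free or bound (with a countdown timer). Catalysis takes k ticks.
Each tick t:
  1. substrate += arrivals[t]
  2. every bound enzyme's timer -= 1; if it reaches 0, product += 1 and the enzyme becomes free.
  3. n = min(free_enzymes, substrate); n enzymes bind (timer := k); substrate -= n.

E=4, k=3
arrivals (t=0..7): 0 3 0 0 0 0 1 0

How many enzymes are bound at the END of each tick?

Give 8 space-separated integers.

Answer: 0 3 3 3 0 0 1 1

Derivation:
t=0: arr=0 -> substrate=0 bound=0 product=0
t=1: arr=3 -> substrate=0 bound=3 product=0
t=2: arr=0 -> substrate=0 bound=3 product=0
t=3: arr=0 -> substrate=0 bound=3 product=0
t=4: arr=0 -> substrate=0 bound=0 product=3
t=5: arr=0 -> substrate=0 bound=0 product=3
t=6: arr=1 -> substrate=0 bound=1 product=3
t=7: arr=0 -> substrate=0 bound=1 product=3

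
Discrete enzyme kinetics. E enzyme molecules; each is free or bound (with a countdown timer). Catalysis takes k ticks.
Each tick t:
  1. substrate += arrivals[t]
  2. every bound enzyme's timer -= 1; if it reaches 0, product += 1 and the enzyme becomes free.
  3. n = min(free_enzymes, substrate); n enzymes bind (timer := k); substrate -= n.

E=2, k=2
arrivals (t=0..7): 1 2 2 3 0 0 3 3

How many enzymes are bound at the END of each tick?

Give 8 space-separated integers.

t=0: arr=1 -> substrate=0 bound=1 product=0
t=1: arr=2 -> substrate=1 bound=2 product=0
t=2: arr=2 -> substrate=2 bound=2 product=1
t=3: arr=3 -> substrate=4 bound=2 product=2
t=4: arr=0 -> substrate=3 bound=2 product=3
t=5: arr=0 -> substrate=2 bound=2 product=4
t=6: arr=3 -> substrate=4 bound=2 product=5
t=7: arr=3 -> substrate=6 bound=2 product=6

Answer: 1 2 2 2 2 2 2 2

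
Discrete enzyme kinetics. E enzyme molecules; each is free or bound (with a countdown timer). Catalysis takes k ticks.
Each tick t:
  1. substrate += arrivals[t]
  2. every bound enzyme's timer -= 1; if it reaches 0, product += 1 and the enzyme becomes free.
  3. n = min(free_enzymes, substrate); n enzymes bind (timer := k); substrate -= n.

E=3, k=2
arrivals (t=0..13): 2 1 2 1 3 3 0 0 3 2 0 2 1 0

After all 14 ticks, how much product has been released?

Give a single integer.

t=0: arr=2 -> substrate=0 bound=2 product=0
t=1: arr=1 -> substrate=0 bound=3 product=0
t=2: arr=2 -> substrate=0 bound=3 product=2
t=3: arr=1 -> substrate=0 bound=3 product=3
t=4: arr=3 -> substrate=1 bound=3 product=5
t=5: arr=3 -> substrate=3 bound=3 product=6
t=6: arr=0 -> substrate=1 bound=3 product=8
t=7: arr=0 -> substrate=0 bound=3 product=9
t=8: arr=3 -> substrate=1 bound=3 product=11
t=9: arr=2 -> substrate=2 bound=3 product=12
t=10: arr=0 -> substrate=0 bound=3 product=14
t=11: arr=2 -> substrate=1 bound=3 product=15
t=12: arr=1 -> substrate=0 bound=3 product=17
t=13: arr=0 -> substrate=0 bound=2 product=18

Answer: 18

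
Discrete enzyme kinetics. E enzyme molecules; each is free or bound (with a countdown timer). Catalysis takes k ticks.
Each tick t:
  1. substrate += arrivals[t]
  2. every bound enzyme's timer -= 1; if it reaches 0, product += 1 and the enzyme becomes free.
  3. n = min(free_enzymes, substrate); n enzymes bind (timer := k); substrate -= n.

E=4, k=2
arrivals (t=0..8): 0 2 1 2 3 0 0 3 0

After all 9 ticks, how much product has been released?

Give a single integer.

Answer: 8

Derivation:
t=0: arr=0 -> substrate=0 bound=0 product=0
t=1: arr=2 -> substrate=0 bound=2 product=0
t=2: arr=1 -> substrate=0 bound=3 product=0
t=3: arr=2 -> substrate=0 bound=3 product=2
t=4: arr=3 -> substrate=1 bound=4 product=3
t=5: arr=0 -> substrate=0 bound=3 product=5
t=6: arr=0 -> substrate=0 bound=1 product=7
t=7: arr=3 -> substrate=0 bound=3 product=8
t=8: arr=0 -> substrate=0 bound=3 product=8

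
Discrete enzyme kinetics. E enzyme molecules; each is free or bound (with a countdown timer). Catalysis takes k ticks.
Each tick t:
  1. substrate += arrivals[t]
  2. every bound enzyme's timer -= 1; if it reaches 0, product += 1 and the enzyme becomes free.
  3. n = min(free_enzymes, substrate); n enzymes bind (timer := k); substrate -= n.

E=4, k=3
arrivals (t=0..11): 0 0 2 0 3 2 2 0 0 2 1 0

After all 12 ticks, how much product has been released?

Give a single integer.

t=0: arr=0 -> substrate=0 bound=0 product=0
t=1: arr=0 -> substrate=0 bound=0 product=0
t=2: arr=2 -> substrate=0 bound=2 product=0
t=3: arr=0 -> substrate=0 bound=2 product=0
t=4: arr=3 -> substrate=1 bound=4 product=0
t=5: arr=2 -> substrate=1 bound=4 product=2
t=6: arr=2 -> substrate=3 bound=4 product=2
t=7: arr=0 -> substrate=1 bound=4 product=4
t=8: arr=0 -> substrate=0 bound=3 product=6
t=9: arr=2 -> substrate=1 bound=4 product=6
t=10: arr=1 -> substrate=0 bound=4 product=8
t=11: arr=0 -> substrate=0 bound=3 product=9

Answer: 9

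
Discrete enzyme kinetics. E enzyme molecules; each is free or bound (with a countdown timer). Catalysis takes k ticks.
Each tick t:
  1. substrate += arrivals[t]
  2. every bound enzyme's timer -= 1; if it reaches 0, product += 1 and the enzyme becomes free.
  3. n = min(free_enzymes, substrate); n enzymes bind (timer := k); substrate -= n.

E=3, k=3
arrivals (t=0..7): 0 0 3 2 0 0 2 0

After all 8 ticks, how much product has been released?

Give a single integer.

Answer: 3

Derivation:
t=0: arr=0 -> substrate=0 bound=0 product=0
t=1: arr=0 -> substrate=0 bound=0 product=0
t=2: arr=3 -> substrate=0 bound=3 product=0
t=3: arr=2 -> substrate=2 bound=3 product=0
t=4: arr=0 -> substrate=2 bound=3 product=0
t=5: arr=0 -> substrate=0 bound=2 product=3
t=6: arr=2 -> substrate=1 bound=3 product=3
t=7: arr=0 -> substrate=1 bound=3 product=3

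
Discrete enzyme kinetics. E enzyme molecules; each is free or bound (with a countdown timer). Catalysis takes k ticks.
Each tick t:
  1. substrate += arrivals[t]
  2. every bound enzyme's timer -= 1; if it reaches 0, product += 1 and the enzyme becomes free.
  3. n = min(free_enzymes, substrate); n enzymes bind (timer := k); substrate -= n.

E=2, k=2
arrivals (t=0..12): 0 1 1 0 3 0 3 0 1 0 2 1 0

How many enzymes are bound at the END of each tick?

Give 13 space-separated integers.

t=0: arr=0 -> substrate=0 bound=0 product=0
t=1: arr=1 -> substrate=0 bound=1 product=0
t=2: arr=1 -> substrate=0 bound=2 product=0
t=3: arr=0 -> substrate=0 bound=1 product=1
t=4: arr=3 -> substrate=1 bound=2 product=2
t=5: arr=0 -> substrate=1 bound=2 product=2
t=6: arr=3 -> substrate=2 bound=2 product=4
t=7: arr=0 -> substrate=2 bound=2 product=4
t=8: arr=1 -> substrate=1 bound=2 product=6
t=9: arr=0 -> substrate=1 bound=2 product=6
t=10: arr=2 -> substrate=1 bound=2 product=8
t=11: arr=1 -> substrate=2 bound=2 product=8
t=12: arr=0 -> substrate=0 bound=2 product=10

Answer: 0 1 2 1 2 2 2 2 2 2 2 2 2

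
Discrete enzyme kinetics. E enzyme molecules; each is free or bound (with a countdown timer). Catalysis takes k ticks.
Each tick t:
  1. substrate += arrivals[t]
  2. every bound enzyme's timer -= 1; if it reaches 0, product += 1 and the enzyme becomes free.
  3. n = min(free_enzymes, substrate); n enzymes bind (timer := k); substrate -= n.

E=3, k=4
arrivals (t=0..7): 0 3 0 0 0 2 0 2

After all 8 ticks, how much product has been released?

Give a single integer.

t=0: arr=0 -> substrate=0 bound=0 product=0
t=1: arr=3 -> substrate=0 bound=3 product=0
t=2: arr=0 -> substrate=0 bound=3 product=0
t=3: arr=0 -> substrate=0 bound=3 product=0
t=4: arr=0 -> substrate=0 bound=3 product=0
t=5: arr=2 -> substrate=0 bound=2 product=3
t=6: arr=0 -> substrate=0 bound=2 product=3
t=7: arr=2 -> substrate=1 bound=3 product=3

Answer: 3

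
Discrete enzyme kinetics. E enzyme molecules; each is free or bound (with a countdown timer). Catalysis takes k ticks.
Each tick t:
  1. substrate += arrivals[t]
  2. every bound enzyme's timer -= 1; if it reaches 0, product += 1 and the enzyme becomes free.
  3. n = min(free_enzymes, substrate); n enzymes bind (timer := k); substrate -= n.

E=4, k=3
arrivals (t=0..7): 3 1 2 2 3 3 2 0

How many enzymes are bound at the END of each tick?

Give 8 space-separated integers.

t=0: arr=3 -> substrate=0 bound=3 product=0
t=1: arr=1 -> substrate=0 bound=4 product=0
t=2: arr=2 -> substrate=2 bound=4 product=0
t=3: arr=2 -> substrate=1 bound=4 product=3
t=4: arr=3 -> substrate=3 bound=4 product=4
t=5: arr=3 -> substrate=6 bound=4 product=4
t=6: arr=2 -> substrate=5 bound=4 product=7
t=7: arr=0 -> substrate=4 bound=4 product=8

Answer: 3 4 4 4 4 4 4 4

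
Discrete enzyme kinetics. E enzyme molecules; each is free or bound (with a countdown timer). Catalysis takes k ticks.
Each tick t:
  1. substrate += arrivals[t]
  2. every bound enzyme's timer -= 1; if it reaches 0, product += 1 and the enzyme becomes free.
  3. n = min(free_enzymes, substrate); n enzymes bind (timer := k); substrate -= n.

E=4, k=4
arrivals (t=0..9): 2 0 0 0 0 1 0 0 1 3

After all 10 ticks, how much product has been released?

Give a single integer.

t=0: arr=2 -> substrate=0 bound=2 product=0
t=1: arr=0 -> substrate=0 bound=2 product=0
t=2: arr=0 -> substrate=0 bound=2 product=0
t=3: arr=0 -> substrate=0 bound=2 product=0
t=4: arr=0 -> substrate=0 bound=0 product=2
t=5: arr=1 -> substrate=0 bound=1 product=2
t=6: arr=0 -> substrate=0 bound=1 product=2
t=7: arr=0 -> substrate=0 bound=1 product=2
t=8: arr=1 -> substrate=0 bound=2 product=2
t=9: arr=3 -> substrate=0 bound=4 product=3

Answer: 3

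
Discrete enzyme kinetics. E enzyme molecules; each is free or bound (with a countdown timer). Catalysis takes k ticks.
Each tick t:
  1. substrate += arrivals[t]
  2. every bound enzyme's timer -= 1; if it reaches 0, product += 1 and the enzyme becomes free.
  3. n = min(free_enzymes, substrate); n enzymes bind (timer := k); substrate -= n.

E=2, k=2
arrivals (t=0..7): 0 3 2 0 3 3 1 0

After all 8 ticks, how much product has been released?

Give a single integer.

t=0: arr=0 -> substrate=0 bound=0 product=0
t=1: arr=3 -> substrate=1 bound=2 product=0
t=2: arr=2 -> substrate=3 bound=2 product=0
t=3: arr=0 -> substrate=1 bound=2 product=2
t=4: arr=3 -> substrate=4 bound=2 product=2
t=5: arr=3 -> substrate=5 bound=2 product=4
t=6: arr=1 -> substrate=6 bound=2 product=4
t=7: arr=0 -> substrate=4 bound=2 product=6

Answer: 6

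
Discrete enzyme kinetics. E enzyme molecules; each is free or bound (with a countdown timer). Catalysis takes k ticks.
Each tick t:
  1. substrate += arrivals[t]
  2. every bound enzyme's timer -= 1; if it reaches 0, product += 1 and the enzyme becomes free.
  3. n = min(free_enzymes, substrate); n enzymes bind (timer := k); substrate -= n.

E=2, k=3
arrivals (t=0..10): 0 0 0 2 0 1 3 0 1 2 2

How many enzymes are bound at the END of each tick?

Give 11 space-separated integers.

t=0: arr=0 -> substrate=0 bound=0 product=0
t=1: arr=0 -> substrate=0 bound=0 product=0
t=2: arr=0 -> substrate=0 bound=0 product=0
t=3: arr=2 -> substrate=0 bound=2 product=0
t=4: arr=0 -> substrate=0 bound=2 product=0
t=5: arr=1 -> substrate=1 bound=2 product=0
t=6: arr=3 -> substrate=2 bound=2 product=2
t=7: arr=0 -> substrate=2 bound=2 product=2
t=8: arr=1 -> substrate=3 bound=2 product=2
t=9: arr=2 -> substrate=3 bound=2 product=4
t=10: arr=2 -> substrate=5 bound=2 product=4

Answer: 0 0 0 2 2 2 2 2 2 2 2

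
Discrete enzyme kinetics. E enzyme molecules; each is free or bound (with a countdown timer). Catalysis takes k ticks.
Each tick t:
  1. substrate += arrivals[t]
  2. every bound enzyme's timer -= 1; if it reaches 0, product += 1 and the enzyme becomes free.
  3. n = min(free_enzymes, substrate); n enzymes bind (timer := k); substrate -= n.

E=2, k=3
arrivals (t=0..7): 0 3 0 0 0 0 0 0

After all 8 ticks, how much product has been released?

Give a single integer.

Answer: 3

Derivation:
t=0: arr=0 -> substrate=0 bound=0 product=0
t=1: arr=3 -> substrate=1 bound=2 product=0
t=2: arr=0 -> substrate=1 bound=2 product=0
t=3: arr=0 -> substrate=1 bound=2 product=0
t=4: arr=0 -> substrate=0 bound=1 product=2
t=5: arr=0 -> substrate=0 bound=1 product=2
t=6: arr=0 -> substrate=0 bound=1 product=2
t=7: arr=0 -> substrate=0 bound=0 product=3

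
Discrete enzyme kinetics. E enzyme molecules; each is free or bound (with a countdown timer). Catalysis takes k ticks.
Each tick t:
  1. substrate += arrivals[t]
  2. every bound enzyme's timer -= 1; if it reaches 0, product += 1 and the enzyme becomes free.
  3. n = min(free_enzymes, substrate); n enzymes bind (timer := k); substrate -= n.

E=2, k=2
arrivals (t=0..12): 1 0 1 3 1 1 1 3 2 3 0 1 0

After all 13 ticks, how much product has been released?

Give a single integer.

t=0: arr=1 -> substrate=0 bound=1 product=0
t=1: arr=0 -> substrate=0 bound=1 product=0
t=2: arr=1 -> substrate=0 bound=1 product=1
t=3: arr=3 -> substrate=2 bound=2 product=1
t=4: arr=1 -> substrate=2 bound=2 product=2
t=5: arr=1 -> substrate=2 bound=2 product=3
t=6: arr=1 -> substrate=2 bound=2 product=4
t=7: arr=3 -> substrate=4 bound=2 product=5
t=8: arr=2 -> substrate=5 bound=2 product=6
t=9: arr=3 -> substrate=7 bound=2 product=7
t=10: arr=0 -> substrate=6 bound=2 product=8
t=11: arr=1 -> substrate=6 bound=2 product=9
t=12: arr=0 -> substrate=5 bound=2 product=10

Answer: 10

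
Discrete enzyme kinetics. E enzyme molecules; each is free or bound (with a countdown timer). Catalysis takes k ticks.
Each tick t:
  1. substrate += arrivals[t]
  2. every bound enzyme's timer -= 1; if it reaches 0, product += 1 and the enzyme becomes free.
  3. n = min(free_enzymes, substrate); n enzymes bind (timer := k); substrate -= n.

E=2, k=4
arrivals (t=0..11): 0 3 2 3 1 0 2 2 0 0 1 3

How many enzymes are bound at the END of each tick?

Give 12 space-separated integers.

t=0: arr=0 -> substrate=0 bound=0 product=0
t=1: arr=3 -> substrate=1 bound=2 product=0
t=2: arr=2 -> substrate=3 bound=2 product=0
t=3: arr=3 -> substrate=6 bound=2 product=0
t=4: arr=1 -> substrate=7 bound=2 product=0
t=5: arr=0 -> substrate=5 bound=2 product=2
t=6: arr=2 -> substrate=7 bound=2 product=2
t=7: arr=2 -> substrate=9 bound=2 product=2
t=8: arr=0 -> substrate=9 bound=2 product=2
t=9: arr=0 -> substrate=7 bound=2 product=4
t=10: arr=1 -> substrate=8 bound=2 product=4
t=11: arr=3 -> substrate=11 bound=2 product=4

Answer: 0 2 2 2 2 2 2 2 2 2 2 2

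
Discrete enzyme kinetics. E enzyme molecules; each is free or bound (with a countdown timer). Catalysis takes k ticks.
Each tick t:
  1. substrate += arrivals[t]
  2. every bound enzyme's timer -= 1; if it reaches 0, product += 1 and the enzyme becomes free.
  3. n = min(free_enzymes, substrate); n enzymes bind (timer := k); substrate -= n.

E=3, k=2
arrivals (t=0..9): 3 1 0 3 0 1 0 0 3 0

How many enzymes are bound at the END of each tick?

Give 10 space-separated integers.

Answer: 3 3 1 3 3 2 1 0 3 3

Derivation:
t=0: arr=3 -> substrate=0 bound=3 product=0
t=1: arr=1 -> substrate=1 bound=3 product=0
t=2: arr=0 -> substrate=0 bound=1 product=3
t=3: arr=3 -> substrate=1 bound=3 product=3
t=4: arr=0 -> substrate=0 bound=3 product=4
t=5: arr=1 -> substrate=0 bound=2 product=6
t=6: arr=0 -> substrate=0 bound=1 product=7
t=7: arr=0 -> substrate=0 bound=0 product=8
t=8: arr=3 -> substrate=0 bound=3 product=8
t=9: arr=0 -> substrate=0 bound=3 product=8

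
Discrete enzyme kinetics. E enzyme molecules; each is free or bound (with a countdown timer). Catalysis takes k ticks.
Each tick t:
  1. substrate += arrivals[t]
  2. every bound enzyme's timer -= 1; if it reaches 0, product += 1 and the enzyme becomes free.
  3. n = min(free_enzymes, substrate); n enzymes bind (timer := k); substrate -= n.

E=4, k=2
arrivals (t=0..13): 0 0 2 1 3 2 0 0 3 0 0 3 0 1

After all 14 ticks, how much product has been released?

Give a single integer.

t=0: arr=0 -> substrate=0 bound=0 product=0
t=1: arr=0 -> substrate=0 bound=0 product=0
t=2: arr=2 -> substrate=0 bound=2 product=0
t=3: arr=1 -> substrate=0 bound=3 product=0
t=4: arr=3 -> substrate=0 bound=4 product=2
t=5: arr=2 -> substrate=1 bound=4 product=3
t=6: arr=0 -> substrate=0 bound=2 product=6
t=7: arr=0 -> substrate=0 bound=1 product=7
t=8: arr=3 -> substrate=0 bound=3 product=8
t=9: arr=0 -> substrate=0 bound=3 product=8
t=10: arr=0 -> substrate=0 bound=0 product=11
t=11: arr=3 -> substrate=0 bound=3 product=11
t=12: arr=0 -> substrate=0 bound=3 product=11
t=13: arr=1 -> substrate=0 bound=1 product=14

Answer: 14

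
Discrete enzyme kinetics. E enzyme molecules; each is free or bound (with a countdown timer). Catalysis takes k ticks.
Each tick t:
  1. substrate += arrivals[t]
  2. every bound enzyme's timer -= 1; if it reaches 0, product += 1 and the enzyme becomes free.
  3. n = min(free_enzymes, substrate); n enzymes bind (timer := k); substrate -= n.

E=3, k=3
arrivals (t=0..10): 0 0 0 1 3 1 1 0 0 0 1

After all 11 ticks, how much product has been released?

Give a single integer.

t=0: arr=0 -> substrate=0 bound=0 product=0
t=1: arr=0 -> substrate=0 bound=0 product=0
t=2: arr=0 -> substrate=0 bound=0 product=0
t=3: arr=1 -> substrate=0 bound=1 product=0
t=4: arr=3 -> substrate=1 bound=3 product=0
t=5: arr=1 -> substrate=2 bound=3 product=0
t=6: arr=1 -> substrate=2 bound=3 product=1
t=7: arr=0 -> substrate=0 bound=3 product=3
t=8: arr=0 -> substrate=0 bound=3 product=3
t=9: arr=0 -> substrate=0 bound=2 product=4
t=10: arr=1 -> substrate=0 bound=1 product=6

Answer: 6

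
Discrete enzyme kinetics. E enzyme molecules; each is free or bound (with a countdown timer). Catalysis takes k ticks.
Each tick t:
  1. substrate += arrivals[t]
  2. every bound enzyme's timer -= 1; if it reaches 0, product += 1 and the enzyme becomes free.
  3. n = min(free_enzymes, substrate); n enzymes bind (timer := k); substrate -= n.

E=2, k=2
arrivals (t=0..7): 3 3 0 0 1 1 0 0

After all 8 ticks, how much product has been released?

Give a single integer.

t=0: arr=3 -> substrate=1 bound=2 product=0
t=1: arr=3 -> substrate=4 bound=2 product=0
t=2: arr=0 -> substrate=2 bound=2 product=2
t=3: arr=0 -> substrate=2 bound=2 product=2
t=4: arr=1 -> substrate=1 bound=2 product=4
t=5: arr=1 -> substrate=2 bound=2 product=4
t=6: arr=0 -> substrate=0 bound=2 product=6
t=7: arr=0 -> substrate=0 bound=2 product=6

Answer: 6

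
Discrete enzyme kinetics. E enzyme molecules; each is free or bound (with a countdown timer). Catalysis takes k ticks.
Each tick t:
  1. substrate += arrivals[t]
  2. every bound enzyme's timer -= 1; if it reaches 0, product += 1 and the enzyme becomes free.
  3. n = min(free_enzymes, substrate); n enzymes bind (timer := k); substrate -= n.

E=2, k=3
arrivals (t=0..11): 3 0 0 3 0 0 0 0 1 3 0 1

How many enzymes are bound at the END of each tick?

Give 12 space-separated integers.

t=0: arr=3 -> substrate=1 bound=2 product=0
t=1: arr=0 -> substrate=1 bound=2 product=0
t=2: arr=0 -> substrate=1 bound=2 product=0
t=3: arr=3 -> substrate=2 bound=2 product=2
t=4: arr=0 -> substrate=2 bound=2 product=2
t=5: arr=0 -> substrate=2 bound=2 product=2
t=6: arr=0 -> substrate=0 bound=2 product=4
t=7: arr=0 -> substrate=0 bound=2 product=4
t=8: arr=1 -> substrate=1 bound=2 product=4
t=9: arr=3 -> substrate=2 bound=2 product=6
t=10: arr=0 -> substrate=2 bound=2 product=6
t=11: arr=1 -> substrate=3 bound=2 product=6

Answer: 2 2 2 2 2 2 2 2 2 2 2 2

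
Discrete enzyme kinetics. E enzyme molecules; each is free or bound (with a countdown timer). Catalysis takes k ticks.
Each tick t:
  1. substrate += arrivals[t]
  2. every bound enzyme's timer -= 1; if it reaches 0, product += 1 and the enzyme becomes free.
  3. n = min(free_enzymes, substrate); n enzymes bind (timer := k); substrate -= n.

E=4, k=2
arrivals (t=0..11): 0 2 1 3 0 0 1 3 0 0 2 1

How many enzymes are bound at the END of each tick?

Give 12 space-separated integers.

t=0: arr=0 -> substrate=0 bound=0 product=0
t=1: arr=2 -> substrate=0 bound=2 product=0
t=2: arr=1 -> substrate=0 bound=3 product=0
t=3: arr=3 -> substrate=0 bound=4 product=2
t=4: arr=0 -> substrate=0 bound=3 product=3
t=5: arr=0 -> substrate=0 bound=0 product=6
t=6: arr=1 -> substrate=0 bound=1 product=6
t=7: arr=3 -> substrate=0 bound=4 product=6
t=8: arr=0 -> substrate=0 bound=3 product=7
t=9: arr=0 -> substrate=0 bound=0 product=10
t=10: arr=2 -> substrate=0 bound=2 product=10
t=11: arr=1 -> substrate=0 bound=3 product=10

Answer: 0 2 3 4 3 0 1 4 3 0 2 3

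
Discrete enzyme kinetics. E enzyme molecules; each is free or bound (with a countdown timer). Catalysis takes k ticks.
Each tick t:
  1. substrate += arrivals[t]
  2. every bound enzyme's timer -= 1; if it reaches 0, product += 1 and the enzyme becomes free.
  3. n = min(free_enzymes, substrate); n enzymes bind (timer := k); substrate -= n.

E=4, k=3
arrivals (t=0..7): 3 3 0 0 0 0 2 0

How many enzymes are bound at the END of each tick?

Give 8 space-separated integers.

t=0: arr=3 -> substrate=0 bound=3 product=0
t=1: arr=3 -> substrate=2 bound=4 product=0
t=2: arr=0 -> substrate=2 bound=4 product=0
t=3: arr=0 -> substrate=0 bound=3 product=3
t=4: arr=0 -> substrate=0 bound=2 product=4
t=5: arr=0 -> substrate=0 bound=2 product=4
t=6: arr=2 -> substrate=0 bound=2 product=6
t=7: arr=0 -> substrate=0 bound=2 product=6

Answer: 3 4 4 3 2 2 2 2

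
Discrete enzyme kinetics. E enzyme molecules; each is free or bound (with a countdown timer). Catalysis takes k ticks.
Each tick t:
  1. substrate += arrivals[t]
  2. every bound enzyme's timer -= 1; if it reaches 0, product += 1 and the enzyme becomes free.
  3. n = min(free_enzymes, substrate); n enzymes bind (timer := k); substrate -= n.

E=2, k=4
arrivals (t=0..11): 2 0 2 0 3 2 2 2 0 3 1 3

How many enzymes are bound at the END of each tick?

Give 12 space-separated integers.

t=0: arr=2 -> substrate=0 bound=2 product=0
t=1: arr=0 -> substrate=0 bound=2 product=0
t=2: arr=2 -> substrate=2 bound=2 product=0
t=3: arr=0 -> substrate=2 bound=2 product=0
t=4: arr=3 -> substrate=3 bound=2 product=2
t=5: arr=2 -> substrate=5 bound=2 product=2
t=6: arr=2 -> substrate=7 bound=2 product=2
t=7: arr=2 -> substrate=9 bound=2 product=2
t=8: arr=0 -> substrate=7 bound=2 product=4
t=9: arr=3 -> substrate=10 bound=2 product=4
t=10: arr=1 -> substrate=11 bound=2 product=4
t=11: arr=3 -> substrate=14 bound=2 product=4

Answer: 2 2 2 2 2 2 2 2 2 2 2 2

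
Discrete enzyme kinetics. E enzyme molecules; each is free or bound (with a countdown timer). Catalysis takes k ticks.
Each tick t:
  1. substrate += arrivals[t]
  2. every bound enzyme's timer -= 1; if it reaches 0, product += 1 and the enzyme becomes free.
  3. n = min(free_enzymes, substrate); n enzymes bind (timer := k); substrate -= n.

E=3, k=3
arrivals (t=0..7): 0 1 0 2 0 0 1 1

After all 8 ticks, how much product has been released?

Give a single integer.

Answer: 3

Derivation:
t=0: arr=0 -> substrate=0 bound=0 product=0
t=1: arr=1 -> substrate=0 bound=1 product=0
t=2: arr=0 -> substrate=0 bound=1 product=0
t=3: arr=2 -> substrate=0 bound=3 product=0
t=4: arr=0 -> substrate=0 bound=2 product=1
t=5: arr=0 -> substrate=0 bound=2 product=1
t=6: arr=1 -> substrate=0 bound=1 product=3
t=7: arr=1 -> substrate=0 bound=2 product=3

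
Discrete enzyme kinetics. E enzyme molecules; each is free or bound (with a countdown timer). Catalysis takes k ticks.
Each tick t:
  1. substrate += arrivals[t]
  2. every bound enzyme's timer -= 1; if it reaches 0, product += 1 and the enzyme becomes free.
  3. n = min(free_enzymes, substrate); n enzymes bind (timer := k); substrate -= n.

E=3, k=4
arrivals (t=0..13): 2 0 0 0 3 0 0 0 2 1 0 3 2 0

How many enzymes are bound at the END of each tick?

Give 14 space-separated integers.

Answer: 2 2 2 2 3 3 3 3 2 3 3 3 3 3

Derivation:
t=0: arr=2 -> substrate=0 bound=2 product=0
t=1: arr=0 -> substrate=0 bound=2 product=0
t=2: arr=0 -> substrate=0 bound=2 product=0
t=3: arr=0 -> substrate=0 bound=2 product=0
t=4: arr=3 -> substrate=0 bound=3 product=2
t=5: arr=0 -> substrate=0 bound=3 product=2
t=6: arr=0 -> substrate=0 bound=3 product=2
t=7: arr=0 -> substrate=0 bound=3 product=2
t=8: arr=2 -> substrate=0 bound=2 product=5
t=9: arr=1 -> substrate=0 bound=3 product=5
t=10: arr=0 -> substrate=0 bound=3 product=5
t=11: arr=3 -> substrate=3 bound=3 product=5
t=12: arr=2 -> substrate=3 bound=3 product=7
t=13: arr=0 -> substrate=2 bound=3 product=8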